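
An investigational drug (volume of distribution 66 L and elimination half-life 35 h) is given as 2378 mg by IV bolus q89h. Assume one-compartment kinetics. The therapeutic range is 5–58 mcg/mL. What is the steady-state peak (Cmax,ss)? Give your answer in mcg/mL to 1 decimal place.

τ/t½ = 89/35 ≈ 2.5429, so fraction remaining f = (1/2)^(89/35) ≈ 0.1716.
At steady state, accumulation factor R = 1/(1 − e^(−kτ)) ≈ 1.2071.
Single-dose peak C₀ = D/Vd = 2378/66 ≈ 36.030 mcg/mL.
Cmax,ss = C₀/(1 − f) ≈ 36.030/0.8284 ≈ 43.493 mcg/mL.
Peak 43.5 mcg/mL vs MTC 58 mcg/mL: below toxic threshold.

43.5 mcg/mL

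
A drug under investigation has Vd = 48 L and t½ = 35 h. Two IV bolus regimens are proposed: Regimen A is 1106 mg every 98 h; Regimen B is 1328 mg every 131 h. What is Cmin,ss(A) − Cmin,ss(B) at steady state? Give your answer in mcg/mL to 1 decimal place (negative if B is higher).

1.6 mcg/mL

Regimen A: f = (1/2)^(98/35) ≈ 0.1436; Cmin,ss = (1106/48)·f/(1−f) ≈ 3.864 mcg/mL.
Regimen B: f = (1/2)^(131/35) ≈ 0.0747; Cmin,ss = (1328/48)·f/(1−f) ≈ 2.234 mcg/mL.
Difference ≈ 3.864 − 2.234 ≈ 1.630 mcg/mL.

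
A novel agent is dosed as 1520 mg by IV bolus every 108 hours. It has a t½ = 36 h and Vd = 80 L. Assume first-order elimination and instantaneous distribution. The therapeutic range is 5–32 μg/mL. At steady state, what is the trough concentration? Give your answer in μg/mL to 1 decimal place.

2.7 μg/mL

The dosing interval is 3 half-lives, so f = 2^(−3) = 0.125.
At steady state, R = 1/(1 − 0.125) = 8/7.
Single-dose peak C₀ = D/Vd = 1520/80 = 19 μg/mL.
Steady-state peak Cmax,ss = C₀·R = 19 × 8/7 ≈ 21.714 μg/mL.
Steady-state trough Cmin,ss = Cmax,ss·f ≈ 21.714 × 0.125 ≈ 2.714 μg/mL.
Trough 2.7 μg/mL vs MEC 5 μg/mL: subtherapeutic.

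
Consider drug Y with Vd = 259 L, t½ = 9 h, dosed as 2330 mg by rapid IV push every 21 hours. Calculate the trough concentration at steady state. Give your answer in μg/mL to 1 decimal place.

Over one 21-h interval, 21/9 ≈ 2.3333 half-lives elapse, leaving f ≈ 0.1984 of each dose.
Accumulation ratio R = 1/(1 − f) ≈ 1/0.8016 ≈ 1.2475.
Each bolus raises the concentration by D/Vd = 2330/259 ≈ 8.996 μg/mL.
Cmax,ss = C₀/(1 − f) ≈ 8.996/0.8016 ≈ 11.223 μg/mL.
One interval later, Cmin,ss = Cmax,ss·e^(−kτ) ≈ 11.223 × 0.1984 ≈ 2.227 μg/mL.

2.2 μg/mL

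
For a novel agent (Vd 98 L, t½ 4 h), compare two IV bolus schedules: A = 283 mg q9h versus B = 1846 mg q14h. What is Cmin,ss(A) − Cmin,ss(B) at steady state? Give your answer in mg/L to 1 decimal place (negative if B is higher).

-1.1 mg/L

Regimen A: f = (1/2)^(9/4) ≈ 0.2102; Cmin,ss = (283/98)·f/(1−f) ≈ 0.769 mg/L.
Regimen B: f = (1/2)^(14/4) ≈ 0.0884; Cmin,ss = (1846/98)·f/(1−f) ≈ 1.827 mg/L.
Difference ≈ 0.769 − 1.827 ≈ -1.058 mg/L.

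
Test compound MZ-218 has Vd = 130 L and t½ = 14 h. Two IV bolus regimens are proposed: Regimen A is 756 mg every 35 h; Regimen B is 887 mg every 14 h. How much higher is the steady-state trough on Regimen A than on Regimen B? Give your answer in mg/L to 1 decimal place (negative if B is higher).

Regimen A: f = (1/2)^(35/14) ≈ 0.1768; Cmin,ss = (756/130)·f/(1−f) ≈ 1.249 mg/L.
Regimen B: f = (1/2)^(14/14) ≈ 0.5000; Cmin,ss = (887/130)·f/(1−f) ≈ 6.823 mg/L.
Difference ≈ 1.249 − 6.823 ≈ -5.574 mg/L.

-5.6 mg/L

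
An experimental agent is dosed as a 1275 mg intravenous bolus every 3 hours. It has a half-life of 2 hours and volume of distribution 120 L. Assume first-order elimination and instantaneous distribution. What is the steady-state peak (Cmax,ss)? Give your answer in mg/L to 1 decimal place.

k = ln2/t½ = ln2/2 ≈ 0.346574 h⁻¹; fraction remaining f = e^(−kτ) = e^(−0.346574×3) ≈ 0.3536.
Accumulation ratio R = 1/(1 − f) ≈ 1/0.6464 ≈ 1.5470.
Single-dose peak C₀ = D/Vd = 1275/120 ≈ 10.625 mg/L.
Cmax,ss = C₀/(1 − f) ≈ 10.625/0.6464 ≈ 16.437 mg/L.

16.4 mg/L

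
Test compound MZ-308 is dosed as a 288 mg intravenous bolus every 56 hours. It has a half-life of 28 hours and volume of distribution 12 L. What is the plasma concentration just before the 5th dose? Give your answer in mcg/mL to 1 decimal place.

f = (1/2)^(τ/t½) = (1/2)^(56/28) ≈ 0.2500.
C₀ = D/Vd = 288/12 ≈ 24.000 mcg/mL.
Before the 5th dose, 4 doses have been given. Superposition: Cmin = C₀·(f + f² + … + f^4).
≈ 24.000 × (0.2500 + 0.0625 + 0.0156 + 0.0039) ≈ 24.000 × 0.3320 ≈ 7.968 mcg/mL.

8.0 mcg/mL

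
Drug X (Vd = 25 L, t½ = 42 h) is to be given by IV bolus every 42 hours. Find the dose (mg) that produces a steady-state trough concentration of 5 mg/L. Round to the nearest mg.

125 mg

τ/t½ = 42/42 ≈ 1, so f = (1/2)^(42/42) ≈ 0.500000.
Cmin,ss = (D/Vd)·f/(1−f), so D = Cmin,ss·Vd·(1−f)/f.
D = 5 × 25 × (1−f)/f ≈ 5 × 25 × 1.00000 ≈ 125.00 mg.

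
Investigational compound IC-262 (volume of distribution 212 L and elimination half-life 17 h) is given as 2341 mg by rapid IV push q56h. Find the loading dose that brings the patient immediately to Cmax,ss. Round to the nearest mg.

f = (1/2)^(56/17) ≈ 0.101946; accumulation ratio R = 1/(1−f) ≈ 1.11352.
Loading dose to hit Cmax,ss on first dose: D_load = D_maint·R ≈ 2341 × 1.11352 ≈ 2606.75 mg.

2607 mg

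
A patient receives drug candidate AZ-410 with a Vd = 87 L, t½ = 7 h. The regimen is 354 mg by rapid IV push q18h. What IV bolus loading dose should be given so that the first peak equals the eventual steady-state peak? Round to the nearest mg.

426 mg

f = (1/2)^(18/7) ≈ 0.168238; accumulation ratio R = 1/(1−f) ≈ 1.20227.
Loading dose to hit Cmax,ss on first dose: D_load = D_maint·R ≈ 354 × 1.20227 ≈ 425.60 mg.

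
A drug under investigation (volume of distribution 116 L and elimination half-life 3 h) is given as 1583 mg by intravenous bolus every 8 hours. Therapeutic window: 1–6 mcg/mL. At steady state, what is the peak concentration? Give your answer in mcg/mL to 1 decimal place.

16.2 mcg/mL

k = ln2/t½ = ln2/3 ≈ 0.231049 h⁻¹; fraction remaining f = e^(−kτ) = e^(−0.231049×8) ≈ 0.1575.
At steady state, accumulation factor R = 1/(1 − e^(−kτ)) ≈ 1.1869.
Each bolus raises the concentration by D/Vd = 1583/116 ≈ 13.647 mcg/mL.
Steady-state peak Cmax,ss = C₀·R ≈ 13.647 × 1.1869 ≈ 16.198 mcg/mL.
Peak 16.2 mcg/mL vs MTC 6 mcg/mL: exceeds toxic threshold.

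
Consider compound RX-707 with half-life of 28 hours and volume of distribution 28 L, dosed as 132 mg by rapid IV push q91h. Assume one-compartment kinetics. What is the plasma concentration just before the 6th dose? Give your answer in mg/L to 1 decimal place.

f = (1/2)^(τ/t½) = (1/2)^(91/28) ≈ 0.1051.
C₀ = D/Vd = 132/28 ≈ 4.714 mg/L.
Before the 6th dose, 5 doses have been given. Superposition: Cmin = C₀·(f + f² + … + f^5).
≈ 4.714 × (0.1051 + 0.0110 + 0.0012 + 0.0001 + 0.0000) ≈ 4.714 × 0.1174 ≈ 0.553 mg/L.

0.6 mg/L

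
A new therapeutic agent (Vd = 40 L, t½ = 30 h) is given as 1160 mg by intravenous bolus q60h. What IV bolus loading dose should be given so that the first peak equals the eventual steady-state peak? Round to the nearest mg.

f = (1/2)^(60/30) ≈ 0.250000; accumulation ratio R = 1/(1−f) ≈ 1.33333.
Loading dose to hit Cmax,ss on first dose: D_load = D_maint·R ≈ 1160 × 1.33333 ≈ 1546.66 mg.

1547 mg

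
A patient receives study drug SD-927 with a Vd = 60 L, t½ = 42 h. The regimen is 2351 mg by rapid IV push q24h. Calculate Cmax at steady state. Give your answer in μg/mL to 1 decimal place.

119.8 μg/mL

Over one 24-h interval, 24/42 ≈ 0.57143 half-lives elapse, leaving f ≈ 0.6730 of each dose.
Accumulation ratio R = 1/(1 − f) ≈ 1/0.3270 ≈ 3.0581.
Single-dose peak C₀ = D/Vd = 2351/60 ≈ 39.183 μg/mL.
Steady-state peak Cmax,ss = C₀·R ≈ 39.183 × 3.0581 ≈ 119.826 μg/mL.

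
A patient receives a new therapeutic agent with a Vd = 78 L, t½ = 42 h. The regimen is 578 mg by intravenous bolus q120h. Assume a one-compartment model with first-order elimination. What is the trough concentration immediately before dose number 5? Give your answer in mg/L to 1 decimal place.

f = (1/2)^(τ/t½) = (1/2)^(120/42) ≈ 0.1380.
C₀ = D/Vd = 578/78 ≈ 7.410 mg/L.
Before the 5th dose, 4 doses have been given. Superposition: Cmin = C₀·(f + f² + … + f^4).
≈ 7.410 × (0.1380 + 0.0190 + 0.0026 + 0.0004) ≈ 7.410 × 0.1600 ≈ 1.186 mg/L.

1.2 mg/L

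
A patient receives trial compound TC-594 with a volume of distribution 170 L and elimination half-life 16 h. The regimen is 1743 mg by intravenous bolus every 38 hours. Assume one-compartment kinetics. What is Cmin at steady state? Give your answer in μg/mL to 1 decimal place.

2.4 μg/mL

τ/t½ = 38/16 ≈ 2.375, so fraction remaining f = (1/2)^(38/16) ≈ 0.1928.
Single-dose peak C₀ = D/Vd = 1743/170 ≈ 10.253 μg/mL.
Steady-state trough Cmin,ss = C₀·f/(1−f) ≈ 10.253 × 0.1928/0.8072 ≈ 2.449 μg/mL.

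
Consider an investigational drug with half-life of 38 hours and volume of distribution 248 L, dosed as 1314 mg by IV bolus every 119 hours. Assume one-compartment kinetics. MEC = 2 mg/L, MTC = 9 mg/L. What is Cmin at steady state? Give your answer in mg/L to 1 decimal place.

k = ln2/t½ = ln2/38 ≈ 0.018241 h⁻¹; fraction remaining f = e^(−kτ) = e^(−0.018241×119) ≈ 0.1141.
At steady state, accumulation factor R = 1/(1 − e^(−kτ)) ≈ 1.1288.
Single-dose peak C₀ = D/Vd = 1314/248 ≈ 5.298 mg/L.
Steady-state peak Cmax,ss = C₀·R ≈ 5.298 × 1.1288 ≈ 5.980 mg/L.
Steady-state trough Cmin,ss = Cmax,ss·f ≈ 5.980 × 0.1141 ≈ 0.682 mg/L.
Trough 0.7 mg/L vs MEC 2 mg/L: subtherapeutic.

0.7 mg/L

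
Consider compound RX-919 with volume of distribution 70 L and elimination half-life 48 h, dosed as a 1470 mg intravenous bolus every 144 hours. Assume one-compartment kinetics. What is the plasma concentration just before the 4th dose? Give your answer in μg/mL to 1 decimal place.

f = (1/2)^(τ/t½) = (1/2)^(144/48) ≈ 0.1250.
C₀ = D/Vd = 1470/70 ≈ 21.000 μg/mL.
Before the 4th dose, 3 doses have been given. Superposition: Cmin = C₀·(f + f² + … + f^3).
≈ 21.000 × (0.1250 + 0.0156 + 0.0020) ≈ 21.000 × 0.1426 ≈ 2.995 μg/mL.

3.0 μg/mL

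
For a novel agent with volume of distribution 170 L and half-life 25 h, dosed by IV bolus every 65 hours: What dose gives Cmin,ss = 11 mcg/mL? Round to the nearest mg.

9468 mg

τ/t½ = 65/25 ≈ 2.6, so f = (1/2)^(65/25) ≈ 0.164938.
Cmin,ss = (D/Vd)·f/(1−f), so D = Cmin,ss·Vd·(1−f)/f.
D = 11 × 170 × (1−f)/f ≈ 11 × 170 × 5.06288 ≈ 9467.59 mg.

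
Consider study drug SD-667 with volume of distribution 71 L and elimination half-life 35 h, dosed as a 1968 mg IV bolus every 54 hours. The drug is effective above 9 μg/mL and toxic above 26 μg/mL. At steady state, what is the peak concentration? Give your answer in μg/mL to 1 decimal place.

k = ln2/t½ = ln2/35 ≈ 0.019804 h⁻¹; fraction remaining f = e^(−kτ) = e^(−0.019804×54) ≈ 0.3432.
Accumulation ratio R = 1/(1 − f) ≈ 1/0.6568 ≈ 1.5225.
Each bolus raises the concentration by D/Vd = 1968/71 ≈ 27.718 μg/mL.
Steady-state peak Cmax,ss = C₀·R ≈ 27.718 × 1.5225 ≈ 42.201 μg/mL.
Peak 42.2 μg/mL vs MTC 26 μg/mL: exceeds toxic threshold.

42.2 μg/mL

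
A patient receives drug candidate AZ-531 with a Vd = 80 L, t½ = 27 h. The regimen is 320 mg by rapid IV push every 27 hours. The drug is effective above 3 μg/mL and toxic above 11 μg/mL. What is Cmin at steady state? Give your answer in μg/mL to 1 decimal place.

The dosing interval is 1 half-life, so f = 2^(−1) = 0.5.
At steady state, R = 1/(1 − 0.5) = 2/1.
Single-dose peak C₀ = D/Vd = 320/80 = 4 μg/mL.
Steady-state peak Cmax,ss = C₀·R = 4 × 2/1 ≈ 8.000 μg/mL.
Steady-state trough Cmin,ss = Cmax,ss·f ≈ 8.000 × 0.5 ≈ 4.000 μg/mL.
Trough 4.0 μg/mL vs MEC 3 μg/mL: adequate.

4.0 μg/mL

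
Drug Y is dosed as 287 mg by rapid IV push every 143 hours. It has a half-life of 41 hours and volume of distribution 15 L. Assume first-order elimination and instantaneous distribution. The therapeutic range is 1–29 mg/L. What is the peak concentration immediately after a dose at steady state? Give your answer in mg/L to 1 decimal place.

k = ln2/t½ = ln2/41 ≈ 0.016906 h⁻¹; fraction remaining f = e^(−kτ) = e^(−0.016906×143) ≈ 0.0891.
Accumulation ratio R = 1/(1 − f) ≈ 1/0.9109 ≈ 1.0978.
Each bolus raises the concentration by D/Vd = 287/15 ≈ 19.133 mg/L.
Steady-state peak Cmax,ss = C₀·R ≈ 19.133 × 1.0978 ≈ 21.004 mg/L.
Peak 21.0 mg/L vs MTC 29 mg/L: below toxic threshold.

21.0 mg/L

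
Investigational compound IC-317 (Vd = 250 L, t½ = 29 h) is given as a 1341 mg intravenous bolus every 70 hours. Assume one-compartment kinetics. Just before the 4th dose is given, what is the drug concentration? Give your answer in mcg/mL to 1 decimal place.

1.2 mcg/mL

f = (1/2)^(τ/t½) = (1/2)^(70/29) ≈ 0.1877.
C₀ = D/Vd = 1341/250 ≈ 5.364 mcg/mL.
Before the 4th dose, 3 doses have been given. Superposition: Cmin = C₀·(f + f² + … + f^3).
≈ 5.364 × (0.1877 + 0.0352 + 0.0066) ≈ 5.364 × 0.2295 ≈ 1.231 mcg/mL.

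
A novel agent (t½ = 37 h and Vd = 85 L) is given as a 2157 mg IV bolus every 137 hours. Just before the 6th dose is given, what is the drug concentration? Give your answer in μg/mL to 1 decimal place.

f = (1/2)^(τ/t½) = (1/2)^(137/37) ≈ 0.0768.
C₀ = D/Vd = 2157/85 ≈ 25.376 μg/mL.
Before the 6th dose, 5 doses have been given. Superposition: Cmin = C₀·(f + f² + … + f^5).
≈ 25.376 × (0.0768 + 0.0059 + 0.0005 + 0.0000 + 0.0000) ≈ 25.376 × 0.0832 ≈ 2.111 μg/mL.

2.1 μg/mL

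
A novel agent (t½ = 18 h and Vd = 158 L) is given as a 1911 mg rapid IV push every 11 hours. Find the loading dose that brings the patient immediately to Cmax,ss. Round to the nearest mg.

f = (1/2)^(11/18) ≈ 0.654692; accumulation ratio R = 1/(1−f) ≈ 2.89597.
Loading dose to hit Cmax,ss on first dose: D_load = D_maint·R ≈ 1911 × 2.89597 ≈ 5534.20 mg.

5534 mg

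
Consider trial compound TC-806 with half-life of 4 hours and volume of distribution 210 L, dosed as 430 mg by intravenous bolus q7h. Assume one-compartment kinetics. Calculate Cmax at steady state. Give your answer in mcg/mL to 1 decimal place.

2.9 mcg/mL

τ/t½ = 7/4 ≈ 1.75, so fraction remaining f = (1/2)^(7/4) ≈ 0.2973.
At steady state, accumulation factor R = 1/(1 − e^(−kτ)) ≈ 1.4231.
Each bolus raises the concentration by D/Vd = 430/210 ≈ 2.048 mcg/mL.
Steady-state peak Cmax,ss = C₀·R ≈ 2.048 × 1.4231 ≈ 2.915 mcg/mL.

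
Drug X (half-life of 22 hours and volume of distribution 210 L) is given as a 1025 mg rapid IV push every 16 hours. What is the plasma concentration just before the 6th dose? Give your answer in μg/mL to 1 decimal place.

f = (1/2)^(τ/t½) = (1/2)^(16/22) ≈ 0.6040.
C₀ = D/Vd = 1025/210 ≈ 4.881 μg/mL.
Before the 6th dose, 5 doses have been given. Superposition: Cmin = C₀·(f + f² + … + f^5).
≈ 4.881 × (0.6040 + 0.3648 + 0.2203 + 0.1331 + 0.0804) ≈ 4.881 × 1.4026 ≈ 6.846 μg/mL.

6.8 μg/mL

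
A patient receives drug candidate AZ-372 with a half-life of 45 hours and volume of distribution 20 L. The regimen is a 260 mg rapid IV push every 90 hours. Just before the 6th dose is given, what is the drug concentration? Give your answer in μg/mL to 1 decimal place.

f = (1/2)^(τ/t½) = (1/2)^(90/45) ≈ 0.2500.
C₀ = D/Vd = 260/20 ≈ 13.000 μg/mL.
Before the 6th dose, 5 doses have been given. Superposition: Cmin = C₀·(f + f² + … + f^5).
≈ 13.000 × (0.2500 + 0.0625 + 0.0156 + 0.0039 + 0.0010) ≈ 13.000 × 0.3330 ≈ 4.329 μg/mL.

4.3 μg/mL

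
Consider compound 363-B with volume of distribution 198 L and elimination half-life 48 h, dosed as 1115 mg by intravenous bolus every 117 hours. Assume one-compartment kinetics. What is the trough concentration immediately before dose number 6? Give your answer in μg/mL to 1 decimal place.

f = (1/2)^(τ/t½) = (1/2)^(117/48) ≈ 0.1846.
C₀ = D/Vd = 1115/198 ≈ 5.631 μg/mL.
Before the 6th dose, 5 doses have been given. Superposition: Cmin = C₀·(f + f² + … + f^5).
≈ 5.631 × (0.1846 + 0.0341 + 0.0063 + 0.0012 + 0.0002) ≈ 5.631 × 0.2264 ≈ 1.275 μg/mL.

1.3 μg/mL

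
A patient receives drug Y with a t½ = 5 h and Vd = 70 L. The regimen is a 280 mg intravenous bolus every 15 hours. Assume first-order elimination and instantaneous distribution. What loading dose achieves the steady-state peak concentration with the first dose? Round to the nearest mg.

f = (1/2)^(15/5) ≈ 0.125000; accumulation ratio R = 1/(1−f) ≈ 1.14286.
Loading dose to hit Cmax,ss on first dose: D_load = D_maint·R ≈ 280 × 1.14286 ≈ 320.00 mg.

320 mg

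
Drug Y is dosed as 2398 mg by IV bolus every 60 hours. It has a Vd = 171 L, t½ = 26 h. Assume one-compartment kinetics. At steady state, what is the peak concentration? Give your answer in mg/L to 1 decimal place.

τ/t½ = 60/26 ≈ 2.3077, so fraction remaining f = (1/2)^(60/26) ≈ 0.2020.
Accumulation ratio R = 1/(1 − f) ≈ 1/0.7980 ≈ 1.2531.
Each bolus raises the concentration by D/Vd = 2398/171 ≈ 14.023 mg/L.
Cmax,ss = C₀/(1 − f) ≈ 14.023/0.7980 ≈ 17.573 mg/L.

17.6 mg/L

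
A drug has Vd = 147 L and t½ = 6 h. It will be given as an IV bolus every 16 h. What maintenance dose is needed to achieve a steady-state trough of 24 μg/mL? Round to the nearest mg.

18873 mg

τ/t½ = 16/6 ≈ 2.6667, so f = (1/2)^(16/6) ≈ 0.157490.
Cmin,ss = (D/Vd)·f/(1−f), so D = Cmin,ss·Vd·(1−f)/f.
D = 24 × 147 × (1−f)/f ≈ 24 × 147 × 5.34961 ≈ 18873.42 mg.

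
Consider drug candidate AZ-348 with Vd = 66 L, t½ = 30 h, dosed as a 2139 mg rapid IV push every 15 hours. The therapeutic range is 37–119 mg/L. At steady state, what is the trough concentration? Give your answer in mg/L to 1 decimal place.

Over one 15-h interval, 15/30 ≈ 0.5 half-lives elapse, leaving f ≈ 0.7071 of each dose.
Single-dose peak C₀ = D/Vd = 2139/66 ≈ 32.409 mg/L.
Steady-state trough Cmin,ss = C₀·f/(1−f) ≈ 32.409 × 0.7071/0.2929 ≈ 78.240 mg/L.
Trough 78.2 mg/L vs MEC 37 mg/L: adequate.

78.2 mg/L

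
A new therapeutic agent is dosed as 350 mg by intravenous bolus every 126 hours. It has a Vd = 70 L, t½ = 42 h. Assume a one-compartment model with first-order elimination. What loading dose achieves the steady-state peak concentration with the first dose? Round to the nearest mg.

f = (1/2)^(126/42) ≈ 0.125000; accumulation ratio R = 1/(1−f) ≈ 1.14286.
Loading dose to hit Cmax,ss on first dose: D_load = D_maint·R ≈ 350 × 1.14286 ≈ 400.00 mg.

400 mg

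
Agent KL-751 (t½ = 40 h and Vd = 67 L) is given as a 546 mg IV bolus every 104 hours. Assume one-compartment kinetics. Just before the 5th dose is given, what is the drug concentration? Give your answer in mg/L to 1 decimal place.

1.6 mg/L

f = (1/2)^(τ/t½) = (1/2)^(104/40) ≈ 0.1649.
C₀ = D/Vd = 546/67 ≈ 8.149 mg/L.
Before the 5th dose, 4 doses have been given. Superposition: Cmin = C₀·(f + f² + … + f^4).
≈ 8.149 × (0.1649 + 0.0272 + 0.0045 + 0.0007) ≈ 8.149 × 0.1973 ≈ 1.608 mg/L.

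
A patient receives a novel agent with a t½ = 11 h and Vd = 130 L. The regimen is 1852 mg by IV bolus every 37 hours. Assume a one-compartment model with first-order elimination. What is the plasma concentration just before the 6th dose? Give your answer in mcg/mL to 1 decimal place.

1.5 mcg/mL

f = (1/2)^(τ/t½) = (1/2)^(37/11) ≈ 0.0972.
C₀ = D/Vd = 1852/130 ≈ 14.246 mcg/mL.
Before the 6th dose, 5 doses have been given. Superposition: Cmin = C₀·(f + f² + … + f^5).
≈ 14.246 × (0.0972 + 0.0094 + 0.0009 + 0.0001 + 0.0000) ≈ 14.246 × 0.1076 ≈ 1.533 mcg/mL.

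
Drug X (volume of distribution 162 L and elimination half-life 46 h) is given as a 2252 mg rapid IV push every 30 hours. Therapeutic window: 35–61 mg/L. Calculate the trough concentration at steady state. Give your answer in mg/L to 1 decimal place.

24.3 mg/L

τ/t½ = 30/46 ≈ 0.65217, so fraction remaining f = (1/2)^(30/46) ≈ 0.6363.
At steady state, accumulation factor R = 1/(1 − e^(−kτ)) ≈ 2.7495.
Each bolus raises the concentration by D/Vd = 2252/162 ≈ 13.901 mg/L.
Steady-state peak Cmax,ss = C₀·R ≈ 13.901 × 2.7495 ≈ 38.221 mg/L.
One interval later, Cmin,ss = Cmax,ss·e^(−kτ) ≈ 38.221 × 0.6363 ≈ 24.320 mg/L.
Trough 24.3 mg/L vs MEC 35 mg/L: subtherapeutic.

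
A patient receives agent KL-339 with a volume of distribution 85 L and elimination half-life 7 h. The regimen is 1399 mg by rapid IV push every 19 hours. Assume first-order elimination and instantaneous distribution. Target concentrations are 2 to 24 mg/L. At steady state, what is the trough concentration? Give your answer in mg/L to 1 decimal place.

τ/t½ = 19/7 ≈ 2.7143, so fraction remaining f = (1/2)^(19/7) ≈ 0.1524.
Single-dose peak C₀ = D/Vd = 1399/85 ≈ 16.459 mg/L.
Steady-state trough Cmin,ss = C₀·f/(1−f) ≈ 16.459 × 0.1524/0.8476 ≈ 2.959 mg/L.
Trough 3.0 mg/L vs MEC 2 mg/L: adequate.

3.0 mg/L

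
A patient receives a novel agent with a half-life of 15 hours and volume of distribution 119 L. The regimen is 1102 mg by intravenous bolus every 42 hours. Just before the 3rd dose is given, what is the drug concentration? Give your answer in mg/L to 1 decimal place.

f = (1/2)^(τ/t½) = (1/2)^(42/15) ≈ 0.1436.
C₀ = D/Vd = 1102/119 ≈ 9.261 mg/L.
Before the 3rd dose, 2 doses have been given. Superposition: Cmin = C₀·(f + f²).
≈ 9.261 × (0.1436 + 0.0206) ≈ 9.261 × 0.1642 ≈ 1.521 mg/L.

1.5 mg/L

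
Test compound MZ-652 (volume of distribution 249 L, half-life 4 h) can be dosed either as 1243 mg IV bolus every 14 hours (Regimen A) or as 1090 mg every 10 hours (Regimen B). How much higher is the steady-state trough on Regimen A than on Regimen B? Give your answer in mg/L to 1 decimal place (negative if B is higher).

Regimen A: f = (1/2)^(14/4) ≈ 0.0884; Cmin,ss = (1243/249)·f/(1−f) ≈ 0.484 mg/L.
Regimen B: f = (1/2)^(10/4) ≈ 0.1768; Cmin,ss = (1090/249)·f/(1−f) ≈ 0.940 mg/L.
Difference ≈ 0.484 − 0.940 ≈ -0.456 mg/L.

-0.5 mg/L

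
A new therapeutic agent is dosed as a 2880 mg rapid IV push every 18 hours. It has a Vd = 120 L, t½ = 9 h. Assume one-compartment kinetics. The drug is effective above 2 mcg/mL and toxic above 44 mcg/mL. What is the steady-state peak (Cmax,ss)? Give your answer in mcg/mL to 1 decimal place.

32.0 mcg/mL

τ = 18 h = 2 half-lives, so f = (1/2)^2 = 0.25.
Accumulation ratio R = 1/(1 − f) = 1/0.75 = 4/3.
Single-dose peak C₀ = D/Vd = 2880/120 = 24 mcg/mL.
Steady-state peak Cmax,ss = C₀·R = 24 × 4/3 ≈ 32.000 mcg/mL.
Peak 32.0 mcg/mL vs MTC 44 mcg/mL: below toxic threshold.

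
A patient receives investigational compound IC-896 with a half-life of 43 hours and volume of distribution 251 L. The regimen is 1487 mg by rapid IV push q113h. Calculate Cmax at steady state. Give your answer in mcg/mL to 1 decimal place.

7.1 mcg/mL

Over one 113-h interval, 113/43 ≈ 2.6279 half-lives elapse, leaving f ≈ 0.1618 of each dose.
Accumulation ratio R = 1/(1 − f) ≈ 1/0.8382 ≈ 1.1930.
Each bolus raises the concentration by D/Vd = 1487/251 ≈ 5.924 mcg/mL.
Steady-state peak Cmax,ss = C₀·R ≈ 5.924 × 1.1930 ≈ 7.067 mcg/mL.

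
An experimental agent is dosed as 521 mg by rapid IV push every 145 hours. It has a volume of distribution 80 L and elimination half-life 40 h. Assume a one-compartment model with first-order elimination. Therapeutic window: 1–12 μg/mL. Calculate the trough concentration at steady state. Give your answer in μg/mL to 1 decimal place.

0.6 μg/mL

τ/t½ = 145/40 ≈ 3.625, so fraction remaining f = (1/2)^(145/40) ≈ 0.0811.
Single-dose peak C₀ = D/Vd = 521/80 ≈ 6.513 μg/mL.
Steady-state trough Cmin,ss = C₀·f/(1−f) ≈ 6.513 × 0.0811/0.9189 ≈ 0.575 μg/mL.
Trough 0.6 μg/mL vs MEC 1 μg/mL: subtherapeutic.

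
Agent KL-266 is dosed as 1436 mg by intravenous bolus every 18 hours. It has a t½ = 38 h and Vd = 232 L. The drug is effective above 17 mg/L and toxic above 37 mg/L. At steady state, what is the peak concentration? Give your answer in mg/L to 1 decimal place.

22.1 mg/L

k = ln2/t½ = ln2/38 ≈ 0.018241 h⁻¹; fraction remaining f = e^(−kτ) = e^(−0.018241×18) ≈ 0.7201.
Accumulation ratio R = 1/(1 − f) ≈ 1/0.2799 ≈ 3.5727.
Each bolus raises the concentration by D/Vd = 1436/232 ≈ 6.190 mg/L.
Steady-state peak Cmax,ss = C₀·R ≈ 6.190 × 3.5727 ≈ 22.115 mg/L.
Peak 22.1 mg/L vs MTC 37 mg/L: below toxic threshold.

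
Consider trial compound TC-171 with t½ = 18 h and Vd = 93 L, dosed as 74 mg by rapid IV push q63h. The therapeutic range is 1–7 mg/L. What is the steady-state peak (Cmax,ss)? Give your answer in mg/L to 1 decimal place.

τ/t½ = 63/18 ≈ 3.5, so fraction remaining f = (1/2)^(63/18) ≈ 0.0884.
Accumulation ratio R = 1/(1 − f) ≈ 1/0.9116 ≈ 1.0970.
Single-dose peak C₀ = D/Vd = 74/93 ≈ 0.796 mg/L.
Cmax,ss = C₀/(1 − f) ≈ 0.796/0.9116 ≈ 0.873 mg/L.
Peak 0.9 mg/L vs MTC 7 mg/L: below toxic threshold.

0.9 mg/L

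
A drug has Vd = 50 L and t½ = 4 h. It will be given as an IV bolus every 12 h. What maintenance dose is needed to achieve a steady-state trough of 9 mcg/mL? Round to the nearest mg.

τ/t½ = 12/4 ≈ 3, so f = (1/2)^(12/4) ≈ 0.125000.
Cmin,ss = (D/Vd)·f/(1−f), so D = Cmin,ss·Vd·(1−f)/f.
D = 9 × 50 × (1−f)/f ≈ 9 × 50 × 7.00000 ≈ 3150.00 mg.

3150 mg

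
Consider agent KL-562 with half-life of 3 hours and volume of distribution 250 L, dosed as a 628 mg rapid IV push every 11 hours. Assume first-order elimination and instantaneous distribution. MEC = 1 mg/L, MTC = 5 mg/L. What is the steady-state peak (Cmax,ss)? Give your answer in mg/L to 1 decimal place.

k = ln2/t½ = ln2/3 ≈ 0.231049 h⁻¹; fraction remaining f = e^(−kτ) = e^(−0.231049×11) ≈ 0.0787.
At steady state, accumulation factor R = 1/(1 − e^(−kτ)) ≈ 1.0854.
Each bolus raises the concentration by D/Vd = 628/250 ≈ 2.512 mg/L.
Steady-state peak Cmax,ss = C₀·R ≈ 2.512 × 1.0854 ≈ 2.727 mg/L.
Peak 2.7 mg/L vs MTC 5 mg/L: below toxic threshold.

2.7 mg/L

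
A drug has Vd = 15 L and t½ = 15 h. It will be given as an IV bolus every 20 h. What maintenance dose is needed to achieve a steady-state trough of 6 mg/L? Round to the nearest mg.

137 mg

τ/t½ = 20/15 ≈ 1.3333, so f = (1/2)^(20/15) ≈ 0.396850.
Cmin,ss = (D/Vd)·f/(1−f), so D = Cmin,ss·Vd·(1−f)/f.
D = 6 × 15 × (1−f)/f ≈ 6 × 15 × 1.51984 ≈ 136.79 mg.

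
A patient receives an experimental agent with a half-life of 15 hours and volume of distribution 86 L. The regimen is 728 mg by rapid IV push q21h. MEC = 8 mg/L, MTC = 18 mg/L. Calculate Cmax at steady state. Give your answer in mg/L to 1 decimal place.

13.6 mg/L

k = ln2/t½ = ln2/15 ≈ 0.046210 h⁻¹; fraction remaining f = e^(−kτ) = e^(−0.046210×21) ≈ 0.3789.
At steady state, accumulation factor R = 1/(1 − e^(−kτ)) ≈ 1.6100.
Each bolus raises the concentration by D/Vd = 728/86 ≈ 8.465 mg/L.
Steady-state peak Cmax,ss = C₀·R ≈ 8.465 × 1.6100 ≈ 13.629 mg/L.
Peak 13.6 mg/L vs MTC 18 mg/L: below toxic threshold.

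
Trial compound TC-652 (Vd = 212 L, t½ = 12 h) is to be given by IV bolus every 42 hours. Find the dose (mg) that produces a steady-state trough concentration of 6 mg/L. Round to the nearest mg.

τ/t½ = 42/12 ≈ 3.5, so f = (1/2)^(42/12) ≈ 0.088388.
Cmin,ss = (D/Vd)·f/(1−f), so D = Cmin,ss·Vd·(1−f)/f.
D = 6 × 212 × (1−f)/f ≈ 6 × 212 × 10.31375 ≈ 13119.09 mg.

13119 mg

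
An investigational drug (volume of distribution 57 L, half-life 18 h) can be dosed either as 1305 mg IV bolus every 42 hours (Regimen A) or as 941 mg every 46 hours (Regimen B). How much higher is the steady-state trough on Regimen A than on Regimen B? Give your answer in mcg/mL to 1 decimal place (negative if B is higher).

Regimen A: f = (1/2)^(42/18) ≈ 0.1984; Cmin,ss = (1305/57)·f/(1−f) ≈ 5.667 mcg/mL.
Regimen B: f = (1/2)^(46/18) ≈ 0.1701; Cmin,ss = (941/57)·f/(1−f) ≈ 3.384 mcg/mL.
Difference ≈ 5.667 − 3.384 ≈ 2.283 mcg/mL.

2.3 mcg/mL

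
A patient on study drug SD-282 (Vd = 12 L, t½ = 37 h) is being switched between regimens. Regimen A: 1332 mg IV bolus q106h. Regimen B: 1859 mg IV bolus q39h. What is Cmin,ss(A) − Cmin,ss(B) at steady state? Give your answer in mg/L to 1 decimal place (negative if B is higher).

-126.3 mg/L

Regimen A: f = (1/2)^(106/37) ≈ 0.1373; Cmin,ss = (1332/12)·f/(1−f) ≈ 17.666 mg/L.
Regimen B: f = (1/2)^(39/37) ≈ 0.4816; Cmin,ss = (1859/12)·f/(1−f) ≈ 143.919 mg/L.
Difference ≈ 17.666 − 143.919 ≈ -126.253 mg/L.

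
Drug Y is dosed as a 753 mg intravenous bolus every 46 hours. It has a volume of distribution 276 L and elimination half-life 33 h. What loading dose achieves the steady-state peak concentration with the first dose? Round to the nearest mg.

1216 mg

f = (1/2)^(46/33) ≈ 0.380524; accumulation ratio R = 1/(1−f) ≈ 1.61427.
Loading dose to hit Cmax,ss on first dose: D_load = D_maint·R ≈ 753 × 1.61427 ≈ 1215.55 mg.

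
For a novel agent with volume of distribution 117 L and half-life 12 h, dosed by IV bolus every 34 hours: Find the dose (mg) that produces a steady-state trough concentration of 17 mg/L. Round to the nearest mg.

τ/t½ = 34/12 ≈ 2.8333, so f = (1/2)^(34/12) ≈ 0.140308.
Cmin,ss = (D/Vd)·f/(1−f), so D = Cmin,ss·Vd·(1−f)/f.
D = 17 × 117 × (1−f)/f ≈ 17 × 117 × 6.12718 ≈ 12186.96 mg.

12187 mg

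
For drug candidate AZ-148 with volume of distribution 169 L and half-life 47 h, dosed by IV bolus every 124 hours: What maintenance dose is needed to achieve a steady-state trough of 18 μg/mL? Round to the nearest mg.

15897 mg

τ/t½ = 124/47 ≈ 2.6383, so f = (1/2)^(124/47) ≈ 0.160618.
Cmin,ss = (D/Vd)·f/(1−f), so D = Cmin,ss·Vd·(1−f)/f.
D = 18 × 169 × (1−f)/f ≈ 18 × 169 × 5.22595 ≈ 15897.34 mg.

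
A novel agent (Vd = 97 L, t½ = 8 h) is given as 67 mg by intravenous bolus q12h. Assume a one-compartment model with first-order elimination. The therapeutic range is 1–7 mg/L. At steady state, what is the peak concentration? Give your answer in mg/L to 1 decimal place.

1.1 mg/L

k = ln2/t½ = ln2/8 ≈ 0.086643 h⁻¹; fraction remaining f = e^(−kτ) = e^(−0.086643×12) ≈ 0.3536.
At steady state, accumulation factor R = 1/(1 − e^(−kτ)) ≈ 1.5470.
Each bolus raises the concentration by D/Vd = 67/97 ≈ 0.691 mg/L.
Steady-state peak Cmax,ss = C₀·R ≈ 0.691 × 1.5470 ≈ 1.069 mg/L.
Peak 1.1 mg/L vs MTC 7 mg/L: below toxic threshold.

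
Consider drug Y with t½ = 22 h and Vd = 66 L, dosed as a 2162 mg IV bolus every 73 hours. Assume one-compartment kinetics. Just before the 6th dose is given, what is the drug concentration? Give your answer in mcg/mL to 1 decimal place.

3.7 mcg/mL

f = (1/2)^(τ/t½) = (1/2)^(73/22) ≈ 0.1003.
C₀ = D/Vd = 2162/66 ≈ 32.758 mcg/mL.
Before the 6th dose, 5 doses have been given. Superposition: Cmin = C₀·(f + f² + … + f^5).
≈ 32.758 × (0.1003 + 0.0101 + 0.0010 + 0.0001 + 0.0000) ≈ 32.758 × 0.1115 ≈ 3.653 mcg/mL.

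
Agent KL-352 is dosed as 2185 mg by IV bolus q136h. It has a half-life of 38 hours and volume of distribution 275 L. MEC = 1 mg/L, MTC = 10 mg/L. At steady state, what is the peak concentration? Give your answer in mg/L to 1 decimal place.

8.7 mg/L

k = ln2/t½ = ln2/38 ≈ 0.018241 h⁻¹; fraction remaining f = e^(−kτ) = e^(−0.018241×136) ≈ 0.0837.
Accumulation ratio R = 1/(1 − f) ≈ 1/0.9163 ≈ 1.0913.
Single-dose peak C₀ = D/Vd = 2185/275 ≈ 7.945 mg/L.
Steady-state peak Cmax,ss = C₀·R ≈ 7.945 × 1.0913 ≈ 8.670 mg/L.
Peak 8.7 mg/L vs MTC 10 mg/L: below toxic threshold.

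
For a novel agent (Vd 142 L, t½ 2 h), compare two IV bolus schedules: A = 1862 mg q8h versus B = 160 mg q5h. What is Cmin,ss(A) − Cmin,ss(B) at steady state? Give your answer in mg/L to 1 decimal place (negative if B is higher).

0.6 mg/L

Regimen A: f = (1/2)^(8/2) ≈ 0.0625; Cmin,ss = (1862/142)·f/(1−f) ≈ 0.874 mg/L.
Regimen B: f = (1/2)^(5/2) ≈ 0.1768; Cmin,ss = (160/142)·f/(1−f) ≈ 0.242 mg/L.
Difference ≈ 0.874 − 0.242 ≈ 0.632 mg/L.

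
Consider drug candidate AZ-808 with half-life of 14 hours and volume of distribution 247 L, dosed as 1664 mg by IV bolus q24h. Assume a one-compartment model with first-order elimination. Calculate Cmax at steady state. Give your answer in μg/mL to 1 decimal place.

τ/t½ = 24/14 ≈ 1.7143, so fraction remaining f = (1/2)^(24/14) ≈ 0.3048.
At steady state, accumulation factor R = 1/(1 − e^(−kτ)) ≈ 1.4384.
Each bolus raises the concentration by D/Vd = 1664/247 ≈ 6.737 μg/mL.
Steady-state peak Cmax,ss = C₀·R ≈ 6.737 × 1.4384 ≈ 9.691 μg/mL.

9.7 μg/mL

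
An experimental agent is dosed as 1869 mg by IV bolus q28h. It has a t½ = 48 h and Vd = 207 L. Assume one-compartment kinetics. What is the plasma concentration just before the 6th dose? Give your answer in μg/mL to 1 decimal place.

f = (1/2)^(τ/t½) = (1/2)^(28/48) ≈ 0.6674.
C₀ = D/Vd = 1869/207 ≈ 9.029 μg/mL.
Before the 6th dose, 5 doses have been given. Superposition: Cmin = C₀·(f + f² + … + f^5).
≈ 9.029 × (0.6674 + 0.4454 + 0.2973 + 0.1984 + 0.1324) ≈ 9.029 × 1.7409 ≈ 15.719 μg/mL.

15.7 μg/mL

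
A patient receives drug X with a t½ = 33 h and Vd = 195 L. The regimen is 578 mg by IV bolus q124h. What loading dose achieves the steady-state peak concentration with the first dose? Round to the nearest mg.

624 mg

f = (1/2)^(124/33) ≈ 0.073936; accumulation ratio R = 1/(1−f) ≈ 1.07984.
Loading dose to hit Cmax,ss on first dose: D_load = D_maint·R ≈ 578 × 1.07984 ≈ 624.15 mg.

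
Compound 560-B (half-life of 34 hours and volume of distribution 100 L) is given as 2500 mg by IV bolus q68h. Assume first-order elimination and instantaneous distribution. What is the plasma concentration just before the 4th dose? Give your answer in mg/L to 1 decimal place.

f = (1/2)^(τ/t½) = (1/2)^(68/34) ≈ 0.2500.
C₀ = D/Vd = 2500/100 ≈ 25.000 mg/L.
Before the 4th dose, 3 doses have been given. Superposition: Cmin = C₀·(f + f² + … + f^3).
≈ 25.000 × (0.2500 + 0.0625 + 0.0156) ≈ 25.000 × 0.3281 ≈ 8.203 mg/L.

8.2 mg/L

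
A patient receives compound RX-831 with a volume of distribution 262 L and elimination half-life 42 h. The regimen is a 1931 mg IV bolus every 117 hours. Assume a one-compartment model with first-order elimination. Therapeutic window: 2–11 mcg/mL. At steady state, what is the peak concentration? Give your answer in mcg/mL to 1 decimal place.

8.6 mcg/mL

k = ln2/t½ = ln2/42 ≈ 0.016504 h⁻¹; fraction remaining f = e^(−kτ) = e^(−0.016504×117) ≈ 0.1450.
Accumulation ratio R = 1/(1 − f) ≈ 1/0.8550 ≈ 1.1696.
Single-dose peak C₀ = D/Vd = 1931/262 ≈ 7.370 mcg/mL.
Steady-state peak Cmax,ss = C₀·R ≈ 7.370 × 1.1696 ≈ 8.620 mcg/mL.
Peak 8.6 mcg/mL vs MTC 11 mcg/mL: below toxic threshold.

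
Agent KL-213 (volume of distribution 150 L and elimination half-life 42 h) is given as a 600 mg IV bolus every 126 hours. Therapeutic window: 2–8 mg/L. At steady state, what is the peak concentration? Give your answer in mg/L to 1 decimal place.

τ = 126 h = 3 half-lives, so f = (1/2)^3 = 0.125.
At steady state, R = 1/(1 − 0.125) = 8/7.
Single-dose peak C₀ = D/Vd = 600/150 = 4 mg/L.
Steady-state peak Cmax,ss = C₀·R = 4 × 8/7 ≈ 4.571 mg/L.
Peak 4.6 mg/L vs MTC 8 mg/L: below toxic threshold.

4.6 mg/L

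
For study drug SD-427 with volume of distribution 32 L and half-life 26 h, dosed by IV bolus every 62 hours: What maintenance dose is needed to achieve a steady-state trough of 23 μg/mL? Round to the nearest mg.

3107 mg

τ/t½ = 62/26 ≈ 2.3846, so f = (1/2)^(62/26) ≈ 0.191496.
Cmin,ss = (D/Vd)·f/(1−f), so D = Cmin,ss·Vd·(1−f)/f.
D = 23 × 32 × (1−f)/f ≈ 23 × 32 × 4.22204 ≈ 3107.42 mg.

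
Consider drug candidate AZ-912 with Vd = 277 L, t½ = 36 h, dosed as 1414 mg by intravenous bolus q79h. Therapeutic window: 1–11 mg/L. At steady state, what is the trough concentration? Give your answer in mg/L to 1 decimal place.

1.4 mg/L

τ/t½ = 79/36 ≈ 2.1944, so fraction remaining f = (1/2)^(79/36) ≈ 0.2185.
Single-dose peak C₀ = D/Vd = 1414/277 ≈ 5.105 mg/L.
Steady-state trough Cmin,ss = C₀·f/(1−f) ≈ 5.105 × 0.2185/0.7815 ≈ 1.427 mg/L.
Trough 1.4 mg/L vs MEC 1 mg/L: adequate.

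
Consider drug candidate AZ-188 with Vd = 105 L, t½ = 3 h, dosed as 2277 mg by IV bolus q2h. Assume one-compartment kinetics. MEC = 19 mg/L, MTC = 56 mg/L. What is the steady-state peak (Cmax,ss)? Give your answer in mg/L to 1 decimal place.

k = ln2/t½ = ln2/3 ≈ 0.231049 h⁻¹; fraction remaining f = e^(−kτ) = e^(−0.231049×2) ≈ 0.6300.
At steady state, accumulation factor R = 1/(1 − e^(−kτ)) ≈ 2.7027.
Each bolus raises the concentration by D/Vd = 2277/105 ≈ 21.686 mg/L.
Steady-state peak Cmax,ss = C₀·R ≈ 21.686 × 2.7027 ≈ 58.611 mg/L.
Peak 58.6 mg/L vs MTC 56 mg/L: exceeds toxic threshold.

58.6 mg/L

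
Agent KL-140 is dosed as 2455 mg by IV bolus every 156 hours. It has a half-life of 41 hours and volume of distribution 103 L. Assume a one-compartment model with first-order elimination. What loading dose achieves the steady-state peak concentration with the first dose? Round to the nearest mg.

f = (1/2)^(156/41) ≈ 0.071551; accumulation ratio R = 1/(1−f) ≈ 1.07707.
Loading dose to hit Cmax,ss on first dose: D_load = D_maint·R ≈ 2455 × 1.07707 ≈ 2644.21 mg.

2644 mg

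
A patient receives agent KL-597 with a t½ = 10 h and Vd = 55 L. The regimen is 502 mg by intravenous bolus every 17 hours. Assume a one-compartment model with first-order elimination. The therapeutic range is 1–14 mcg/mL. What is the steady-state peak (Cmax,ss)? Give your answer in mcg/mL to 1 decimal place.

13.2 mcg/mL

Over one 17-h interval, 17/10 ≈ 1.7 half-lives elapse, leaving f ≈ 0.3078 of each dose.
Accumulation ratio R = 1/(1 − f) ≈ 1/0.6922 ≈ 1.4447.
Single-dose peak C₀ = D/Vd = 502/55 ≈ 9.127 mcg/mL.
Steady-state peak Cmax,ss = C₀·R ≈ 9.127 × 1.4447 ≈ 13.186 mcg/mL.
Peak 13.2 mcg/mL vs MTC 14 mcg/mL: below toxic threshold.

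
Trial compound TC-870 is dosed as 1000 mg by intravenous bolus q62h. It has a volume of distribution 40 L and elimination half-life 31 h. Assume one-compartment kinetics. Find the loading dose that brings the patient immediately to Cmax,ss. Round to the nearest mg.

1333 mg

f = (1/2)^(62/31) ≈ 0.250000; accumulation ratio R = 1/(1−f) ≈ 1.33333.
Loading dose to hit Cmax,ss on first dose: D_load = D_maint·R ≈ 1000 × 1.33333 ≈ 1333.33 mg.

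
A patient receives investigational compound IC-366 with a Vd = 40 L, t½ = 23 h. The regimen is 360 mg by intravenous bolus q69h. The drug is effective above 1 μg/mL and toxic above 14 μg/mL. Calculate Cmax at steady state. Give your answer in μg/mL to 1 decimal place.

10.3 μg/mL

τ = 69 h = 3 half-lives, so f = (1/2)^3 = 0.125.
At steady state, R = 1/(1 − 0.125) = 8/7.
Single-dose peak C₀ = D/Vd = 360/40 = 9 μg/mL.
Steady-state peak Cmax,ss = C₀·R = 9 × 8/7 ≈ 10.286 μg/mL.
Peak 10.3 μg/mL vs MTC 14 μg/mL: below toxic threshold.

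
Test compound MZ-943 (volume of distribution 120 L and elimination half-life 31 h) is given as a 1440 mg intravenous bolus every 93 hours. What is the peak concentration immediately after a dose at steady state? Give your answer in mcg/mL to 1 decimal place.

The dosing interval is 3 half-lives, so f = 2^(−3) = 0.125.
Accumulation ratio R = 1/(1 − f) = 1/0.875 = 8/7.
Single-dose peak C₀ = D/Vd = 1440/120 = 12 mcg/mL.
Steady-state peak Cmax,ss = C₀·R = 12 × 8/7 ≈ 13.714 mcg/mL.

13.7 mcg/mL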